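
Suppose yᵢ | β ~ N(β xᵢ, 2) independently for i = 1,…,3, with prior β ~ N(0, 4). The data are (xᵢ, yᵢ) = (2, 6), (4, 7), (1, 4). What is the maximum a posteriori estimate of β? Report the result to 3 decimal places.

β̂_MAP = 2.047

log p(β | y) = −Σ(yᵢ − βxᵢ)²/(2·2) − β²/(2·4) + const.
Setting the derivative to zero: Σxᵢ(yᵢ − βxᵢ)/2 − β/4 = 0, so β = Σxᵢyᵢ / (Σxᵢ² + σ²/τ²).
Σxᵢyᵢ = 2·6 + 4·7 + 1·4 = 44; Σxᵢ² = 21; σ²/τ² = 0.5.
β̂_MAP = 44 / (21 + 0.5) = 44/21.5 ≈ 2.047.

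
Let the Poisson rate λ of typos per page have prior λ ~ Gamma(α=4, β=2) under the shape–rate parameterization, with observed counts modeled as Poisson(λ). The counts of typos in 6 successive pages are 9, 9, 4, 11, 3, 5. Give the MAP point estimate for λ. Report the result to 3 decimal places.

Σxᵢ = 9+9+4+11+3+5 = 41, with n = 6.
Posterior ∝ λ^3e^(−2λ) · λ^41e^(−6λ) = λ^44e^(−8λ), i.e. Gamma(shape=45, rate=8).
The mode of a Gamma(a, b) with a ≥ 1 (shape–rate) is (a−1)/b = 44/8 ≈ 5.500.

λ̂_MAP = 5.500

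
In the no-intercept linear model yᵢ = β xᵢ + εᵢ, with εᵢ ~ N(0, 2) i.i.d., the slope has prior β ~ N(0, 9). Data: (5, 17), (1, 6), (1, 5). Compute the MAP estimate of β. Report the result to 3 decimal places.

β̂_MAP = 3.527

log p(β | y) = −Σ(yᵢ − βxᵢ)²/(2·2) − β²/(2·9) + const.
Setting the derivative to zero: Σxᵢ(yᵢ − βxᵢ)/2 − β/9 = 0, so β = Σxᵢyᵢ / (Σxᵢ² + σ²/τ²).
Σxᵢyᵢ = 5·17 + 1·6 + 1·5 = 96; Σxᵢ² = 27; σ²/τ² = 2/9.
β̂_MAP = 96 / (27 + 2/9) = 96/(245/9) = 864/245 ≈ 3.527.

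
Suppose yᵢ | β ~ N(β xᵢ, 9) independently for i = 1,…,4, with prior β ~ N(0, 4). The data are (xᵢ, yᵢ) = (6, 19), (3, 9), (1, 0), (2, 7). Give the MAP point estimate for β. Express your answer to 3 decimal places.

log p(β | y) = −Σ(yᵢ − βxᵢ)²/(2·9) − β²/(2·4) + const.
Setting the derivative to zero: Σxᵢ(yᵢ − βxᵢ)/9 − β/4 = 0, so β = Σxᵢyᵢ / (Σxᵢ² + σ²/τ²).
Σxᵢyᵢ = 6·19 + 3·9 + 1·0 + 2·7 = 155; Σxᵢ² = 50; σ²/τ² = 2.25.
β̂_MAP = 155 / (50 + 2.25) = 155/52.25 ≈ 2.967.

β̂_MAP = 2.967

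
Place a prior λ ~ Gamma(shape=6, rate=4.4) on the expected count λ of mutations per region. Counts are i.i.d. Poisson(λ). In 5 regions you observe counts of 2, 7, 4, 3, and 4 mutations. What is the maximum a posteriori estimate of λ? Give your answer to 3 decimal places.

λ̂_MAP = 2.660

Σxᵢ = 2+7+4+3+4 = 20, with n = 5.
Posterior ∝ λ^5e^(−4.4λ) · λ^20e^(−5λ) = λ^25e^(−9.4λ), i.e. Gamma(shape=26, rate=9.4).
The mode of a Gamma(a, b) with a ≥ 1 (shape–rate) is (a−1)/b = 25/9.4 ≈ 2.660.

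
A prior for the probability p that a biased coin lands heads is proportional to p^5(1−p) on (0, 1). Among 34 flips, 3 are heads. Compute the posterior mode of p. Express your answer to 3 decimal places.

The prior density ∝ p^5(1−p)^1 is the kernel of Beta(6, 2).
Data: 3 successes in 34 trials. The binomial likelihood contributes p^3(1−p)^31, so the posterior is Beta(6+3, 2+31) = Beta(9, 33).
For Beta(a, b) with a, b > 1 the mode is (a−1)/(a+b−2) = 8/40 ≈ 0.200.

p̂_MAP = 0.200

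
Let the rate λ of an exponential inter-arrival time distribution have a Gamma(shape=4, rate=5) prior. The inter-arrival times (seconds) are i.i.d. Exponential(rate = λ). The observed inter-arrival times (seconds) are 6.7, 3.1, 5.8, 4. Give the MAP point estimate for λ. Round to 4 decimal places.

The Exponential(rate=λ) likelihood is ∝ λ^n e^(−λΣtᵢ). Here n = 4 and Σtᵢ = 6.7 + 3.1 + 5.8 + 4 = 19.6.
Posterior ∝ λ^3e^(−5λ) · λ^4e^(−19.6λ) = λ^7e^(−24.6λ), i.e. Gamma(8, 24.6).
Mode = (a−1)/b = 7/24.6 ≈ 0.2846.

λ̂_MAP = 0.2846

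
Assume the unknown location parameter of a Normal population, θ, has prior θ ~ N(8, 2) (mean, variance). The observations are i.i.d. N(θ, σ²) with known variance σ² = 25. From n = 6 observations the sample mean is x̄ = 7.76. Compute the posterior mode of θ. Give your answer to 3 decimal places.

θ̂_MAP = 7.922

n = 6, x̄ = 7.76.
For a Normal prior and Normal likelihood with known variance, the posterior is Normal; its mode equals its mean, the precision-weighted average.
Prior precision 1/σ₀² = 1/2 = 0.5; data precision n/σ² = 6/25 = 0.24.
θ̂ = (0.5·8 + 0.24·7.76) / (0.5 + 0.24) = 5.8624/0.74 = 7328/925 ≈ 7.922.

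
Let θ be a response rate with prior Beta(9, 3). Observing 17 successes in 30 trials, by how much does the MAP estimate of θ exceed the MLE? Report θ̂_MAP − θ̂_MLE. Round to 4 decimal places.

Posterior is Beta(26, 16); MAP = (26−1)/(42−2) = 25/40 ≈ 0.62500.
MLE ignores the prior: θ̂_MLE = k/n = 17/30 ≈ 0.56667.
Difference = 25/40 − 17/30 = 7/120 ≈ 0.0583.

MAP − MLE = 0.0583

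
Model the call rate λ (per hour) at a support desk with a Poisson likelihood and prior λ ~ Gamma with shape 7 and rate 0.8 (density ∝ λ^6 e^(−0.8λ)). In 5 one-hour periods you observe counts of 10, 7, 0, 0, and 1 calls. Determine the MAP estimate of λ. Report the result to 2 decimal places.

Σxᵢ = 10+7+0+0+1 = 18, with n = 5.
Posterior ∝ λ^6e^(−0.8λ) · λ^18e^(−5λ) = λ^24e^(−5.8λ), i.e. Gamma(shape=25, rate=5.8).
The mode of a Gamma(a, b) with a ≥ 1 (shape–rate) is (a−1)/b = 24/5.8 ≈ 4.14.

λ̂_MAP = 4.14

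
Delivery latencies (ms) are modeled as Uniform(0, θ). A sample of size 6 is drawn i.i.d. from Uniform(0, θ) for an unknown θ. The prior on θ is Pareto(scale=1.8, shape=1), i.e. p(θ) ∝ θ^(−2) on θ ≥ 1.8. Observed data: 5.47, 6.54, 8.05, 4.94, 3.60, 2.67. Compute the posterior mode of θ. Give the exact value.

The Uniform(0, θ) likelihood is θ^(−n) for θ ≥ max(xᵢ), zero otherwise. Here max(xᵢ) = 8.05.
Posterior ∝ θ^(−2) · θ^(−6) = θ^(−8) on θ ≥ max(1.8, 8.05) = 8.05.
This density is strictly decreasing in θ, so the posterior mode lies at the lower boundary of the support.

θ̂_MAP = 8.05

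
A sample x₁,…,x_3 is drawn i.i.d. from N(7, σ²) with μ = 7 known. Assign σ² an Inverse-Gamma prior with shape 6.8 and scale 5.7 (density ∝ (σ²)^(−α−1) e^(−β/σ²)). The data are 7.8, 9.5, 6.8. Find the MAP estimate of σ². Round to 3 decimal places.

σ̂²_MAP = 0.985

Sum of squared deviations about the known mean: SS = (7.8−7)² + (9.5−7)² + (6.8−7)² = 6.93.
The Normal likelihood contributes (σ²)^(−n/2) exp(−SS/(2σ²)), so the posterior is Inverse-Gamma(α + n/2, β + SS/2) = Inverse-Gamma(8.3, 9.165).
The mode of Inverse-Gamma(a, b) is b/(a+1) = 9.165/9.3 ≈ 0.985.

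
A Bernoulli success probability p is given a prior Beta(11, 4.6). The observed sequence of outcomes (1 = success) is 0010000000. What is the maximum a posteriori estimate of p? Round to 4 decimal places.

Prior: Beta(11, 4.6).
Data: 1 success in 10 trials (from the sequence). The binomial likelihood contributes p(1−p)^9, so the posterior is Beta(11+1, 4.6+9) = Beta(12, 13.6).
For Beta(a, b) with a, b > 1 the mode is (a−1)/(a+b−2) = 11/23.6 ≈ 0.4661.

p̂_MAP = 0.4661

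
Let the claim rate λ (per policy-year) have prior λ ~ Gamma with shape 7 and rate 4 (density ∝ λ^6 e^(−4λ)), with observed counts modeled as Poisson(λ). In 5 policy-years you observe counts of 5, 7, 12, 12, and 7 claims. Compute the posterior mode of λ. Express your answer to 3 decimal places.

Σxᵢ = 5+7+12+12+7 = 43, with n = 5.
Posterior ∝ λ^6e^(−4λ) · λ^43e^(−5λ) = λ^49e^(−9λ), i.e. Gamma(shape=50, rate=9).
The mode of a Gamma(a, b) with a ≥ 1 (shape–rate) is (a−1)/b = 49/9 ≈ 5.444.

λ̂_MAP = 5.444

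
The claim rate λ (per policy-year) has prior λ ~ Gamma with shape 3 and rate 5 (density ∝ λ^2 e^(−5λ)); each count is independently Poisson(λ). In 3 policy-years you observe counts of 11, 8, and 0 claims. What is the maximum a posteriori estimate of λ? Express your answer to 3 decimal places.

Σxᵢ = 11+8+0 = 19, with n = 3.
Posterior ∝ λ^2e^(−5λ) · λ^19e^(−3λ) = λ^21e^(−8λ), i.e. Gamma(shape=22, rate=8).
The mode of a Gamma(a, b) with a ≥ 1 (shape–rate) is (a−1)/b = 21/8 ≈ 2.625.

λ̂_MAP = 2.625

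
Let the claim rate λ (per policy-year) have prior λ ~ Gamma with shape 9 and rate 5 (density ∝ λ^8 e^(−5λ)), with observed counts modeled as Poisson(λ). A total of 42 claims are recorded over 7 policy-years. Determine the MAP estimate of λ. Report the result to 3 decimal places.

Σxᵢ = 42, n = 7.
Posterior ∝ λ^8e^(−5λ) · λ^42e^(−7λ) = λ^50e^(−12λ), i.e. Gamma(shape=51, rate=12).
The mode of a Gamma(a, b) with a ≥ 1 (shape–rate) is (a−1)/b = 50/12 ≈ 4.167.

λ̂_MAP = 4.167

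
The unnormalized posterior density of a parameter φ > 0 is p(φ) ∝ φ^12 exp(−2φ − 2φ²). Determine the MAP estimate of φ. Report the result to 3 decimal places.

φ̂_MAP = 1.500

ℓ'(φ) = 12/φ − 2 − 4φ. Setting this to zero and multiplying by φ: 4φ² + 2φ − 12 = 0.
φ = (−2 + √(2² + 4·4·12)) / (2·4) = (−2 + √196) / 8 = (−2 + 14)/8 = 3/2.
ℓ''(φ) = −12/φ² − 4 < 0, confirming a maximum.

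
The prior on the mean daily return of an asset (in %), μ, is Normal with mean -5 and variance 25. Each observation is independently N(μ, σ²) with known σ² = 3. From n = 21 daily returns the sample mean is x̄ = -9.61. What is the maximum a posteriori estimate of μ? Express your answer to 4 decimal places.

n = 21, x̄ = -9.61.
For a Normal prior and Normal likelihood with known variance, the posterior is Normal; its mode equals its mean, the precision-weighted average.
Prior precision 1/σ₀² = 1/25 = 0.04; data precision n/σ² = 21/3 = 7.
μ̂ = (0.04·(-5) + 7·(-9.61)) / (0.04 + 7) = (-67.47)/7.04 = -6747/704 ≈ -9.5838.

μ̂_MAP = -9.5838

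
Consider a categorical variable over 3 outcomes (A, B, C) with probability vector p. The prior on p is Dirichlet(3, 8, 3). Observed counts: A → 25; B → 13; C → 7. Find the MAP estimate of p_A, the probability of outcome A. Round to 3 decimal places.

The posterior is Dirichlet(αᵢ + nᵢ) = Dirichlet(28, 21, 10).
For a Dirichlet(a₁,…,a_K) with all aᵢ > 1, the mode has j-th component (aⱼ − 1)/(Σaᵢ − K).
Here Σaᵢ = 59 and K = 3, so p_A = (28 − 1)/(59 − 3) = 27/56 ≈ 0.482.

MAP estimate of p_A = 0.482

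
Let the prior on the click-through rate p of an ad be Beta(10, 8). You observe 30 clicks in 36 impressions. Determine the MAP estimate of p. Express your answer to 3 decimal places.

p̂_MAP = 0.750

Prior: Beta(10, 8).
Data: 30 successes in 36 trials. The binomial likelihood contributes p^30(1−p)^6, so the posterior is Beta(10+30, 8+6) = Beta(40, 14).
For Beta(a, b) with a, b > 1 the mode is (a−1)/(a+b−2) = 39/52 ≈ 0.750.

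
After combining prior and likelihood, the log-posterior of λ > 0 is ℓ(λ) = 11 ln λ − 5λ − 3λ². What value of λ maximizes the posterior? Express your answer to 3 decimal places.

λ̂_MAP = 1.000

ℓ'(λ) = 11/λ − 5 − 6λ. Setting this to zero and multiplying by λ: 6λ² + 5λ − 11 = 0.
λ = (−5 + √(5² + 4·6·11)) / (2·6) = (−5 + √289) / 12 = (−5 + 17)/12 = 1.
ℓ''(λ) = −11/λ² − 6 < 0, confirming a maximum.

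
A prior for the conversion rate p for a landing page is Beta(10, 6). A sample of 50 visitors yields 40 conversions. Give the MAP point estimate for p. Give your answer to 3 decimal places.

Prior: Beta(10, 6).
Data: 40 successes in 50 trials. The binomial likelihood contributes p^40(1−p)^10, so the posterior is Beta(10+40, 6+10) = Beta(50, 16).
For Beta(a, b) with a, b > 1 the mode is (a−1)/(a+b−2) = 49/64 ≈ 0.766.

p̂_MAP = 0.766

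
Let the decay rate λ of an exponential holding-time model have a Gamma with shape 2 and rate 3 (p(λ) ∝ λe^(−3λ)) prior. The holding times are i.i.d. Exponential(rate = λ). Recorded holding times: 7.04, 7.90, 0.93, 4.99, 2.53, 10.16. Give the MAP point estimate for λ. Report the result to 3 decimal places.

The Exponential(rate=λ) likelihood is ∝ λ^n e^(−λΣtᵢ). Here n = 6 and Σtᵢ = 7.04 + 7.90 + 0.93 + 4.99 + 2.53 + 10.16 = 33.55.
Posterior ∝ λe^(−3λ) · λ^6e^(−33.55λ) = λ^7e^(−36.55λ), i.e. Gamma(8, 36.55).
Mode = (a−1)/b = 7/36.55 ≈ 0.192.

λ̂_MAP = 0.192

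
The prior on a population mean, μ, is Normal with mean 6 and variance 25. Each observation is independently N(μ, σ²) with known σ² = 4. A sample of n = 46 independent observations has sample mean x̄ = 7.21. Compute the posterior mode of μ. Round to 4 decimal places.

μ̂_MAP = 7.2058

n = 46, x̄ = 7.21.
For a Normal prior and Normal likelihood with known variance, the posterior is Normal; its mode equals its mean, the precision-weighted average.
Prior precision 1/σ₀² = 1/25 = 0.04; data precision n/σ² = 46/4 = 11.5.
μ̂ = (0.04·6 + 11.5·7.21) / (0.04 + 11.5) = 83.155/11.54 = 16631/2308 ≈ 7.2058.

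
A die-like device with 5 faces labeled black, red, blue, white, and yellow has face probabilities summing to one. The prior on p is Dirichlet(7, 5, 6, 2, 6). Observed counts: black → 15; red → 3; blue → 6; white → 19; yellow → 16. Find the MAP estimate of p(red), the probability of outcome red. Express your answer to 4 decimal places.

MAP estimate of p(red) = 0.0875

The posterior is Dirichlet(αᵢ + nᵢ) = Dirichlet(22, 8, 12, 21, 22).
For a Dirichlet(a₁,…,a_K) with all aᵢ > 1, the mode has j-th component (aⱼ − 1)/(Σaᵢ − K).
Here Σaᵢ = 85 and K = 5, so p(red) = (8 − 1)/(85 − 5) = 7/80 ≈ 0.0875.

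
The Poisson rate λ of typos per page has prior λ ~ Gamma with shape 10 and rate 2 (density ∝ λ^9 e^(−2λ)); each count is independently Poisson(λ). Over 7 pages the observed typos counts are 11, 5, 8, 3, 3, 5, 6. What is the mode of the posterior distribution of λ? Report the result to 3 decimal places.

λ̂_MAP = 5.556

Σxᵢ = 11+5+8+3+3+5+6 = 41, with n = 7.
Posterior ∝ λ^9e^(−2λ) · λ^41e^(−7λ) = λ^50e^(−9λ), i.e. Gamma(shape=51, rate=9).
The mode of a Gamma(a, b) with a ≥ 1 (shape–rate) is (a−1)/b = 50/9 ≈ 5.556.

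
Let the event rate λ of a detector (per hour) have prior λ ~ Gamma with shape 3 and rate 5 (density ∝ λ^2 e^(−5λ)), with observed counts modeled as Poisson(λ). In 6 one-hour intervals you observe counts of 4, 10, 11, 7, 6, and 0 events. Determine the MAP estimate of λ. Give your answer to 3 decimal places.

Σxᵢ = 4+10+11+7+6+0 = 38, with n = 6.
Posterior ∝ λ^2e^(−5λ) · λ^38e^(−6λ) = λ^40e^(−11λ), i.e. Gamma(shape=41, rate=11).
The mode of a Gamma(a, b) with a ≥ 1 (shape–rate) is (a−1)/b = 40/11 ≈ 3.636.

λ̂_MAP = 3.636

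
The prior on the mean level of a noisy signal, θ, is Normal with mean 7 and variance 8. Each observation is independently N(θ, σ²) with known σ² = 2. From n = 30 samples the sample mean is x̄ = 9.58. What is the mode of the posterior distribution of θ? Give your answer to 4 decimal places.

θ̂_MAP = 9.5587

n = 30, x̄ = 9.58.
For a Normal prior and Normal likelihood with known variance, the posterior is Normal; its mode equals its mean, the precision-weighted average.
Prior precision 1/σ₀² = 1/8 = 0.125; data precision n/σ² = 30/2 = 15.
θ̂ = (0.125·7 + 15·9.58) / (0.125 + 15) = 144.575/15.125 = 5783/605 ≈ 9.5587.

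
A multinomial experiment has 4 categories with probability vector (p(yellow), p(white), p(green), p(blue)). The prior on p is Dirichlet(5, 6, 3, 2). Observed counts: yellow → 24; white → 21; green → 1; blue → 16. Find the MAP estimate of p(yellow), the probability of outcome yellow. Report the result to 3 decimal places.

The posterior is Dirichlet(αᵢ + nᵢ) = Dirichlet(29, 27, 4, 18).
For a Dirichlet(a₁,…,a_K) with all aᵢ > 1, the mode has j-th component (aⱼ − 1)/(Σaᵢ − K).
Here Σaᵢ = 78 and K = 4, so p(yellow) = (29 − 1)/(78 − 4) = 28/74 ≈ 0.378.

MAP estimate of p(yellow) = 0.378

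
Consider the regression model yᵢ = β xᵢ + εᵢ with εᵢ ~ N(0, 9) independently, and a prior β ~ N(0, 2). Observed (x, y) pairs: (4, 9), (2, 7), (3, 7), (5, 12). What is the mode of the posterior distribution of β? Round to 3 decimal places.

log p(β | y) = −Σ(yᵢ − βxᵢ)²/(2·9) − β²/(2·2) + const.
Setting the derivative to zero: Σxᵢ(yᵢ − βxᵢ)/9 − β/2 = 0, so β = Σxᵢyᵢ / (Σxᵢ² + σ²/τ²).
Σxᵢyᵢ = 4·9 + 2·7 + 3·7 + 5·12 = 131; Σxᵢ² = 54; σ²/τ² = 4.5.
β̂_MAP = 131 / (54 + 4.5) = 131/58.5 ≈ 2.239.

β̂_MAP = 2.239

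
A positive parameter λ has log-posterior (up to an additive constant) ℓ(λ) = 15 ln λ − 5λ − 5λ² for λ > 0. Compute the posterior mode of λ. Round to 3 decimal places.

λ̂_MAP = 1.000

ℓ'(λ) = 15/λ − 5 − 10λ. Setting this to zero and multiplying by λ: 10λ² + 5λ − 15 = 0.
λ = (−5 + √(5² + 4·10·15)) / (2·10) = (−5 + √625) / 20 = (−5 + 25)/20 = 1.
ℓ''(λ) = −15/λ² − 10 < 0, confirming a maximum.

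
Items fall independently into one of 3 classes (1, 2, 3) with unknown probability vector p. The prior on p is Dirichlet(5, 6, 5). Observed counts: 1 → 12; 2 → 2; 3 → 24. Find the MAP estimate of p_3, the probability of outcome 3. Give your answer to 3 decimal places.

MAP estimate: 0.549

The posterior is Dirichlet(αᵢ + nᵢ) = Dirichlet(17, 8, 29).
For a Dirichlet(a₁,…,a_K) with all aᵢ > 1, the mode has j-th component (aⱼ − 1)/(Σaᵢ − K).
Here Σaᵢ = 54 and K = 3, so p_3 = (29 − 1)/(54 − 3) = 28/51 ≈ 0.549.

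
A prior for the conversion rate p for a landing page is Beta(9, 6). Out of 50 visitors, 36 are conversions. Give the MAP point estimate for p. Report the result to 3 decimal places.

p̂_MAP = 0.698

Prior: Beta(9, 6).
Data: 36 successes in 50 trials. The binomial likelihood contributes p^36(1−p)^14, so the posterior is Beta(9+36, 6+14) = Beta(45, 20).
For Beta(a, b) with a, b > 1 the mode is (a−1)/(a+b−2) = 44/63 ≈ 0.698.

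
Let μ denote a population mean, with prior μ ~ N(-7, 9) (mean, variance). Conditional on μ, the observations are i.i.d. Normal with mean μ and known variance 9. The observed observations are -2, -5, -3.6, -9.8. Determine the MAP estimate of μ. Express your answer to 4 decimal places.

μ̂_MAP = -5.4800

n = 4; x̄ = ((-2) + (-5) + (-3.6) + (-9.8))/4 = -20.4/4 = -5.1.
For a Normal prior and Normal likelihood with known variance, the posterior is Normal; its mode equals its mean, the precision-weighted average.
Prior precision 1/σ₀² = 1/9; data precision n/σ² = 4/9.
μ̂ = ((1/9)·(-7) + (4/9)·(-5.1)) / (1/9 + 4/9) = (-137/45)/(5/9) = -5.4800.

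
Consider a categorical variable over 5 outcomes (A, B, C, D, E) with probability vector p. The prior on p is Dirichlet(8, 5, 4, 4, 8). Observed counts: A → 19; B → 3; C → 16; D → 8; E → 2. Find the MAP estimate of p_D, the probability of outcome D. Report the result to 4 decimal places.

The posterior is Dirichlet(αᵢ + nᵢ) = Dirichlet(27, 8, 20, 12, 10).
For a Dirichlet(a₁,…,a_K) with all aᵢ > 1, the mode has j-th component (aⱼ − 1)/(Σaᵢ − K).
Here Σaᵢ = 77 and K = 5, so p_D = (12 − 1)/(77 − 5) = 11/72 ≈ 0.1528.

MAP estimate of p_D = 0.1528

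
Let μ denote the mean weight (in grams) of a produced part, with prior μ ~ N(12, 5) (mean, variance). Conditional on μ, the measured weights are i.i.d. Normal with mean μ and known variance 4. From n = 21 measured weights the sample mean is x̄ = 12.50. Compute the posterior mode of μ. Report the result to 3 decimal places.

n = 21, x̄ = 12.50.
For a Normal prior and Normal likelihood with known variance, the posterior is Normal; its mode equals its mean, the precision-weighted average.
Prior precision 1/σ₀² = 1/5 = 0.2; data precision n/σ² = 21/4 = 5.25.
μ̂ = (0.2·12 + 5.25·12.5) / (0.2 + 5.25) = 68.025/5.45 = 2721/218 ≈ 12.482.

μ̂_MAP = 12.482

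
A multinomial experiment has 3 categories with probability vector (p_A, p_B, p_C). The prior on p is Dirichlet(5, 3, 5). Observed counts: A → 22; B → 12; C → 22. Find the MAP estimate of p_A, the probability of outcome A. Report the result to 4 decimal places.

The posterior is Dirichlet(αᵢ + nᵢ) = Dirichlet(27, 15, 27).
For a Dirichlet(a₁,…,a_K) with all aᵢ > 1, the mode has j-th component (aⱼ − 1)/(Σaᵢ − K).
Here Σaᵢ = 69 and K = 3, so p_A = (27 − 1)/(69 − 3) = 26/66 ≈ 0.3939.

MAP estimate of p_A = 0.3939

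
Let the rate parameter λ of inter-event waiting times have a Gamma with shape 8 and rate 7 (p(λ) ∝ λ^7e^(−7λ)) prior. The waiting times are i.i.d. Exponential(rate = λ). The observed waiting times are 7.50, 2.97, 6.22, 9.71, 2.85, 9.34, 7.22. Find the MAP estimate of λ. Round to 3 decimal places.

The Exponential(rate=λ) likelihood is ∝ λ^n e^(−λΣtᵢ). Here n = 7 and Σtᵢ = 7.50 + 2.97 + 6.22 + 9.71 + 2.85 + 9.34 + 7.22 = 45.81.
Posterior ∝ λ^7e^(−7λ) · λ^7e^(−45.81λ) = λ^14e^(−52.81λ), i.e. Gamma(15, 52.81).
Mode = (a−1)/b = 14/52.81 ≈ 0.265.

λ̂_MAP = 0.265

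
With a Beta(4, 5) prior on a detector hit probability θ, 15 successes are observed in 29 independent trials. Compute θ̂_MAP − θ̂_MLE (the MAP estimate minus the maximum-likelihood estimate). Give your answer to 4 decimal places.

MAP − MLE = -0.0172

Posterior is Beta(19, 19); MAP = (19−1)/(38−2) = 18/36 ≈ 0.50000.
MLE ignores the prior: θ̂_MLE = k/n = 15/29 ≈ 0.51724.
Difference = 18/36 − 15/29 = -1/58 ≈ -0.0172.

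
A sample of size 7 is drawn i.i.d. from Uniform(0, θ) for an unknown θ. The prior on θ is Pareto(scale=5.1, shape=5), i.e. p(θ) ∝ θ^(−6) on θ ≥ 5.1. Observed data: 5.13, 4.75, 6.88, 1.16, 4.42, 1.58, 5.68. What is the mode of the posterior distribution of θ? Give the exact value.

θ̂_MAP = 6.88

The Uniform(0, θ) likelihood is θ^(−n) for θ ≥ max(xᵢ), zero otherwise. Here max(xᵢ) = 6.88.
Posterior ∝ θ^(−6) · θ^(−7) = θ^(−13) on θ ≥ max(5.1, 6.88) = 6.88.
This density is strictly decreasing in θ, so the posterior mode lies at the lower boundary of the support.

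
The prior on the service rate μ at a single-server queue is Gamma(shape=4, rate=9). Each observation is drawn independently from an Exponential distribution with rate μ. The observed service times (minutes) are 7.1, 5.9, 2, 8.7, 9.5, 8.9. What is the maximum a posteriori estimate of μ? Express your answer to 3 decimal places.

μ̂_MAP = 0.176

The Exponential(rate=μ) likelihood is ∝ μ^n e^(−μΣtᵢ). Here n = 6 and Σtᵢ = 7.1 + 5.9 + 2 + 8.7 + 9.5 + 8.9 = 42.1.
Posterior ∝ μ^3e^(−9μ) · μ^6e^(−42.1μ) = μ^9e^(−51.1μ), i.e. Gamma(10, 51.1).
Mode = (a−1)/b = 9/51.1 ≈ 0.176.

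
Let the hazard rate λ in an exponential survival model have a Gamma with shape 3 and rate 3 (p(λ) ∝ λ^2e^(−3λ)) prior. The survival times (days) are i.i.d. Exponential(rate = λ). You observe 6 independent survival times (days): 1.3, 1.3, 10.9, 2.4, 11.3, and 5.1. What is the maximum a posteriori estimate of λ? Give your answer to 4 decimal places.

The Exponential(rate=λ) likelihood is ∝ λ^n e^(−λΣtᵢ). Here n = 6 and Σtᵢ = 1.3 + 1.3 + 10.9 + 2.4 + 11.3 + 5.1 = 32.3.
Posterior ∝ λ^2e^(−3λ) · λ^6e^(−32.3λ) = λ^8e^(−35.3λ), i.e. Gamma(9, 35.3).
Mode = (a−1)/b = 8/35.3 ≈ 0.2266.

λ̂_MAP = 0.2266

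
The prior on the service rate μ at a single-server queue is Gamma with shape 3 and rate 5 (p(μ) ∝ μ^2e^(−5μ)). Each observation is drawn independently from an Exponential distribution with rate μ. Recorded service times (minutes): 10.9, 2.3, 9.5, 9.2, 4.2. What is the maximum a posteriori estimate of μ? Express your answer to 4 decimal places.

The Exponential(rate=μ) likelihood is ∝ μ^n e^(−μΣtᵢ). Here n = 5 and Σtᵢ = 10.9 + 2.3 + 9.5 + 9.2 + 4.2 = 36.1.
Posterior ∝ μ^2e^(−5μ) · μ^5e^(−36.1μ) = μ^7e^(−41.1μ), i.e. Gamma(8, 41.1).
Mode = (a−1)/b = 7/41.1 ≈ 0.1703.

μ̂_MAP = 0.1703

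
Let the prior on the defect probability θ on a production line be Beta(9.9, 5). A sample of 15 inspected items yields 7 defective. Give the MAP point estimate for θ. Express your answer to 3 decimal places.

θ̂_MAP = 0.570

Prior: Beta(9.9, 5).
Data: 7 successes in 15 trials. The binomial likelihood contributes θ^7(1−θ)^8, so the posterior is Beta(9.9+7, 5+8) = Beta(16.9, 13).
For Beta(a, b) with a, b > 1 the mode is (a−1)/(a+b−2) = 15.9/27.9 ≈ 0.570.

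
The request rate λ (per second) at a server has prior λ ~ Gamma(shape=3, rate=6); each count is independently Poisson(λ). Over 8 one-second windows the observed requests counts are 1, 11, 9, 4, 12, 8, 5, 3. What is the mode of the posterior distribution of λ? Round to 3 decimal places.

λ̂_MAP = 3.929

Σxᵢ = 1+11+9+4+12+8+5+3 = 53, with n = 8.
Posterior ∝ λ^2e^(−6λ) · λ^53e^(−8λ) = λ^55e^(−14λ), i.e. Gamma(shape=56, rate=14).
The mode of a Gamma(a, b) with a ≥ 1 (shape–rate) is (a−1)/b = 55/14 ≈ 3.929.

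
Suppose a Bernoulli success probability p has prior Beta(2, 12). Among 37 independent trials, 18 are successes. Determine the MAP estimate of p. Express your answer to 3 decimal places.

p̂_MAP = 0.388

Prior: Beta(2, 12).
Data: 18 successes in 37 trials. The binomial likelihood contributes p^18(1−p)^19, so the posterior is Beta(2+18, 12+19) = Beta(20, 31).
For Beta(a, b) with a, b > 1 the mode is (a−1)/(a+b−2) = 19/49 ≈ 0.388.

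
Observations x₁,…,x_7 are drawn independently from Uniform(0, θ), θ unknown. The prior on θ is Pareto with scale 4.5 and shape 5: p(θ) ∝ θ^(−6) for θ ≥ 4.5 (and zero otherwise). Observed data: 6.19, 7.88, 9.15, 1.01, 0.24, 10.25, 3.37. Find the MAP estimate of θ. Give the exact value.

The Uniform(0, θ) likelihood is θ^(−n) for θ ≥ max(xᵢ), zero otherwise. Here max(xᵢ) = 10.25.
Posterior ∝ θ^(−6) · θ^(−7) = θ^(−13) on θ ≥ max(4.5, 10.25) = 10.25.
This density is strictly decreasing in θ, so the posterior mode lies at the lower boundary of the support.

θ̂_MAP = 10.25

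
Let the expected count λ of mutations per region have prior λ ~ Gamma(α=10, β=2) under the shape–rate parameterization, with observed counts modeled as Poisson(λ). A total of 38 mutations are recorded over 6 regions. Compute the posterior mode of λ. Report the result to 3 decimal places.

λ̂_MAP = 5.875

Σxᵢ = 38, n = 6.
Posterior ∝ λ^9e^(−2λ) · λ^38e^(−6λ) = λ^47e^(−8λ), i.e. Gamma(shape=48, rate=8).
The mode of a Gamma(a, b) with a ≥ 1 (shape–rate) is (a−1)/b = 47/8 ≈ 5.875.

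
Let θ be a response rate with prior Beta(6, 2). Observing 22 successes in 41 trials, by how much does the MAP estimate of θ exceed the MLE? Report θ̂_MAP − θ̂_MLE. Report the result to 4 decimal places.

Posterior is Beta(28, 21); MAP = (28−1)/(49−2) = 27/47 ≈ 0.57447.
MLE ignores the prior: θ̂_MLE = k/n = 22/41 ≈ 0.53659.
Difference = 27/47 − 22/41 = 73/1927 ≈ 0.0379.

MAP − MLE = 0.0379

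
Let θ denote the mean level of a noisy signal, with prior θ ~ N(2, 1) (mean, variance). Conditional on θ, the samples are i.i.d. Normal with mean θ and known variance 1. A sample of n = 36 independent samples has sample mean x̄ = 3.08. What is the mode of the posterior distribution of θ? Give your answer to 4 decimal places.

n = 36, x̄ = 3.08.
For a Normal prior and Normal likelihood with known variance, the posterior is Normal; its mode equals its mean, the precision-weighted average.
Prior precision 1/σ₀² = 1/1 = 1; data precision n/σ² = 36/1 = 36.
θ̂ = (1·2 + 36·3.08) / (1 + 36) = 112.88/37 = 2822/925 ≈ 3.0508.

θ̂_MAP = 3.0508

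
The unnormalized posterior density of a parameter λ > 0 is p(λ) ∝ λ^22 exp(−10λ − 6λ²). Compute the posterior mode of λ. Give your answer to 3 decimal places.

λ̂_MAP = 1.000

ℓ'(λ) = 22/λ − 10 − 12λ. Setting this to zero and multiplying by λ: 12λ² + 10λ − 22 = 0.
λ = (−10 + √(10² + 4·12·22)) / (2·12) = (−10 + √1156) / 24 = (−10 + 34)/24 = 1.
ℓ''(λ) = −22/λ² − 12 < 0, confirming a maximum.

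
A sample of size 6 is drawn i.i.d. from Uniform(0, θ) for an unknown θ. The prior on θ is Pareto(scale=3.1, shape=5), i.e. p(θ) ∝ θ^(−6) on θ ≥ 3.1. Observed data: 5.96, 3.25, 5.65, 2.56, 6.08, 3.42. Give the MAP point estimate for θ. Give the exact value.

The Uniform(0, θ) likelihood is θ^(−n) for θ ≥ max(xᵢ), zero otherwise. Here max(xᵢ) = 6.08.
Posterior ∝ θ^(−6) · θ^(−6) = θ^(−12) on θ ≥ max(3.1, 6.08) = 6.08.
This density is strictly decreasing in θ, so the posterior mode lies at the lower boundary of the support.

θ̂_MAP = 6.08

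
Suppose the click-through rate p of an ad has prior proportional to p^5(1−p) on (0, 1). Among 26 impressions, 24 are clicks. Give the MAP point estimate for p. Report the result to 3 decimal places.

The prior density ∝ p^5(1−p)^1 is the kernel of Beta(6, 2).
Data: 24 successes in 26 trials. The binomial likelihood contributes p^24(1−p)^2, so the posterior is Beta(6+24, 2+2) = Beta(30, 4).
For Beta(a, b) with a, b > 1 the mode is (a−1)/(a+b−2) = 29/32 ≈ 0.906.

p̂_MAP = 0.906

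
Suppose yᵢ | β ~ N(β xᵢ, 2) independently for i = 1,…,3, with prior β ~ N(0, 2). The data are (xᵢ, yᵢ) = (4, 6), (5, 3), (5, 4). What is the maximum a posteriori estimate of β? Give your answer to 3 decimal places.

β̂_MAP = 0.881

log p(β | y) = −Σ(yᵢ − βxᵢ)²/(2·2) − β²/(2·2) + const.
Setting the derivative to zero: Σxᵢ(yᵢ − βxᵢ)/2 − β/2 = 0, so β = Σxᵢyᵢ / (Σxᵢ² + σ²/τ²).
Σxᵢyᵢ = 4·6 + 5·3 + 5·4 = 59; Σxᵢ² = 66; σ²/τ² = 1.
β̂_MAP = 59 / (66 + 1) = 59/67 ≈ 0.881.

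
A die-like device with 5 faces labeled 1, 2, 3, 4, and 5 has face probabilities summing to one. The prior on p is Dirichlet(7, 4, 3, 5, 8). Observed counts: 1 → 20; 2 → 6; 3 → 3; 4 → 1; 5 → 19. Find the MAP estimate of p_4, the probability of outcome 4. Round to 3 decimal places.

The posterior is Dirichlet(αᵢ + nᵢ) = Dirichlet(27, 10, 6, 6, 27).
For a Dirichlet(a₁,…,a_K) with all aᵢ > 1, the mode has j-th component (aⱼ − 1)/(Σaᵢ − K).
Here Σaᵢ = 76 and K = 5, so p_4 = (6 − 1)/(76 − 5) = 5/71 ≈ 0.070.

MAP estimate: 0.070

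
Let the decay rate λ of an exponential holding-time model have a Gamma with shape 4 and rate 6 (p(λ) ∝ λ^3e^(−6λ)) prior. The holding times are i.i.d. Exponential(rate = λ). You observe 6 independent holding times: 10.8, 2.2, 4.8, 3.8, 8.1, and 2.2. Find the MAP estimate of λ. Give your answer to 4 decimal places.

λ̂_MAP = 0.2375

The Exponential(rate=λ) likelihood is ∝ λ^n e^(−λΣtᵢ). Here n = 6 and Σtᵢ = 10.8 + 2.2 + 4.8 + 3.8 + 8.1 + 2.2 = 31.9.
Posterior ∝ λ^3e^(−6λ) · λ^6e^(−31.9λ) = λ^9e^(−37.9λ), i.e. Gamma(10, 37.9).
Mode = (a−1)/b = 9/37.9 ≈ 0.2375.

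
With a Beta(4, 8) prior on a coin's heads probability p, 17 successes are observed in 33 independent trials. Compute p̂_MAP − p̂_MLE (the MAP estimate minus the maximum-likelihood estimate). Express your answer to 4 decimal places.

MAP − MLE = -0.0500

Posterior is Beta(21, 24); MAP = (21−1)/(45−2) = 20/43 ≈ 0.46512.
MLE ignores the prior: p̂_MLE = k/n = 17/33 ≈ 0.51515.
Difference = 20/43 − 17/33 = -71/1419 ≈ -0.0500.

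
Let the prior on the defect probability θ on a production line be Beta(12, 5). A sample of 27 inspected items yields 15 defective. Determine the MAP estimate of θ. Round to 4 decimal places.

Prior: Beta(12, 5).
Data: 15 successes in 27 trials. The binomial likelihood contributes θ^15(1−θ)^12, so the posterior is Beta(12+15, 5+12) = Beta(27, 17).
For Beta(a, b) with a, b > 1 the mode is (a−1)/(a+b−2) = 26/42 ≈ 0.6190.

θ̂_MAP = 0.6190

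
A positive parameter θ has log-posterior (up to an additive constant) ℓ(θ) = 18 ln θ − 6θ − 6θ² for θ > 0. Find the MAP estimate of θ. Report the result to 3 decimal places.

θ̂_MAP = 1.000

ℓ'(θ) = 18/θ − 6 − 12θ. Setting this to zero and multiplying by θ: 12θ² + 6θ − 18 = 0.
θ = (−6 + √(6² + 4·12·18)) / (2·12) = (−6 + √900) / 24 = (−6 + 30)/24 = 1.
ℓ''(θ) = −18/θ² − 12 < 0, confirming a maximum.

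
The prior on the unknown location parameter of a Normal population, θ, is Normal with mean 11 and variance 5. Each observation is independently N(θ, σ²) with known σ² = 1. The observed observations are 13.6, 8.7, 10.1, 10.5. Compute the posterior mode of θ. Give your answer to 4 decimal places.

θ̂_MAP = 10.7381

n = 4; x̄ = (13.6 + 8.7 + 10.1 + 10.5)/4 = 42.9/4 = 10.725.
For a Normal prior and Normal likelihood with known variance, the posterior is Normal; its mode equals its mean, the precision-weighted average.
Prior precision 1/σ₀² = 1/5 = 0.2; data precision n/σ² = 4/1 = 4.
θ̂ = (0.2·11 + 4·10.725) / (0.2 + 4) = 45.1/4.2 = 451/42 ≈ 10.7381.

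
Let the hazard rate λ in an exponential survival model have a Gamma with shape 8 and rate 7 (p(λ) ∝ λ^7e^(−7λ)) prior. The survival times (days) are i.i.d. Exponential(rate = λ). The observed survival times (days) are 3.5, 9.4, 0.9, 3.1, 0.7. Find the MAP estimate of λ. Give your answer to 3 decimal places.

The Exponential(rate=λ) likelihood is ∝ λ^n e^(−λΣtᵢ). Here n = 5 and Σtᵢ = 3.5 + 9.4 + 0.9 + 3.1 + 0.7 = 17.6.
Posterior ∝ λ^7e^(−7λ) · λ^5e^(−17.6λ) = λ^12e^(−24.6λ), i.e. Gamma(13, 24.6).
Mode = (a−1)/b = 12/24.6 ≈ 0.488.

λ̂_MAP = 0.488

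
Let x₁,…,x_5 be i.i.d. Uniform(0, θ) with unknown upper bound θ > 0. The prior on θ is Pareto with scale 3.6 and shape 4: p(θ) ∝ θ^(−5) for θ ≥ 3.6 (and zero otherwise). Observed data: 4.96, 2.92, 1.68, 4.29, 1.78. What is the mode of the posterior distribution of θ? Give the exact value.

The Uniform(0, θ) likelihood is θ^(−n) for θ ≥ max(xᵢ), zero otherwise. Here max(xᵢ) = 4.96.
Posterior ∝ θ^(−5) · θ^(−5) = θ^(−10) on θ ≥ max(3.6, 4.96) = 4.96.
This density is strictly decreasing in θ, so the posterior mode lies at the lower boundary of the support.

θ̂_MAP = 4.96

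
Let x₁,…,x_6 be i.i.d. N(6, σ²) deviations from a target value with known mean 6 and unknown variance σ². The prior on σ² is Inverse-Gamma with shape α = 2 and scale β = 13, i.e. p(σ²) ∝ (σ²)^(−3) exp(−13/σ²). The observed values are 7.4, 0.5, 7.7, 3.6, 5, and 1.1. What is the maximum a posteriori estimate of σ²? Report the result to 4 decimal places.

Sum of squared deviations about the known mean: SS = (7.4−6)² + (0.5−6)² + (7.7−6)² + (3.6−6)² + (5−6)² + (1.1−6)² = 65.87.
The Normal likelihood contributes (σ²)^(−n/2) exp(−SS/(2σ²)), so the posterior is Inverse-Gamma(α + n/2, β + SS/2) = Inverse-Gamma(5, 45.935).
The mode of Inverse-Gamma(a, b) is b/(a+1) = 45.935/6 ≈ 7.6558.

σ̂²_MAP = 7.6558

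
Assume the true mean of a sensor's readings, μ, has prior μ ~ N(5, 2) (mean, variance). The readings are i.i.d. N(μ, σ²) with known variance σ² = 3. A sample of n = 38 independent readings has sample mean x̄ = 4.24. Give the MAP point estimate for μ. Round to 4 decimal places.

μ̂_MAP = 4.2689

n = 38, x̄ = 4.24.
For a Normal prior and Normal likelihood with known variance, the posterior is Normal; its mode equals its mean, the precision-weighted average.
Prior precision 1/σ₀² = 1/2 = 0.5; data precision n/σ² = 38/3.
μ̂ = (0.5·5 + (38/3)·4.24) / (0.5 + 38/3) = (8431/150)/(79/6) = 8431/1975 ≈ 4.2689.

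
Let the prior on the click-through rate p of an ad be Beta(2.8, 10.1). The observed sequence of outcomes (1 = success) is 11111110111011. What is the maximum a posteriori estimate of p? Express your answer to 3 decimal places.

Prior: Beta(2.8, 10.1).
Data: 12 successes in 14 trials (from the sequence). The binomial likelihood contributes p^12(1−p)^2, so the posterior is Beta(2.8+12, 10.1+2) = Beta(14.8, 12.1).
For Beta(a, b) with a, b > 1 the mode is (a−1)/(a+b−2) = 13.8/24.9 ≈ 0.554.

p̂_MAP = 0.554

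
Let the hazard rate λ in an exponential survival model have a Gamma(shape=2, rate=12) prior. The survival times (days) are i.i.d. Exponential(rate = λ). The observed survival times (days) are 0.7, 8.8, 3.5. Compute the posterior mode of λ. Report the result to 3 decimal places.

The Exponential(rate=λ) likelihood is ∝ λ^n e^(−λΣtᵢ). Here n = 3 and Σtᵢ = 0.7 + 8.8 + 3.5 = 13.
Posterior ∝ λe^(−12λ) · λ^3e^(−13λ) = λ^4e^(−25λ), i.e. Gamma(5, 25).
Mode = (a−1)/b = 4/25 ≈ 0.160.

λ̂_MAP = 0.160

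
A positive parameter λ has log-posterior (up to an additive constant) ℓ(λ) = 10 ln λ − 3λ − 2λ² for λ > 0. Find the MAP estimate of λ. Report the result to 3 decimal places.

ℓ'(λ) = 10/λ − 3 − 4λ. Setting this to zero and multiplying by λ: 4λ² + 3λ − 10 = 0.
λ = (−3 + √(3² + 4·4·10)) / (2·4) = (−3 + √169) / 8 = (−3 + 13)/8 = 5/4.
ℓ''(λ) = −10/λ² − 4 < 0, confirming a maximum.

λ̂_MAP = 1.250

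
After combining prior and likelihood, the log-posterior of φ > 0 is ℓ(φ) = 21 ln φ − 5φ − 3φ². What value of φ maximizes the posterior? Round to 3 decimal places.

ℓ'(φ) = 21/φ − 5 − 6φ. Setting this to zero and multiplying by φ: 6φ² + 5φ − 21 = 0.
φ = (−5 + √(5² + 4·6·21)) / (2·6) = (−5 + √529) / 12 = (−5 + 23)/12 = 3/2.
ℓ''(φ) = −21/φ² − 6 < 0, confirming a maximum.

φ̂_MAP = 1.500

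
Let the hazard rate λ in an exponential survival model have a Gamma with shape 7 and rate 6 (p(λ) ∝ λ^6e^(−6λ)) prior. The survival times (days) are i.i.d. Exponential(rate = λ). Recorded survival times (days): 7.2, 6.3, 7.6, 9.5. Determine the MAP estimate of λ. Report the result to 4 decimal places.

λ̂_MAP = 0.2732

The Exponential(rate=λ) likelihood is ∝ λ^n e^(−λΣtᵢ). Here n = 4 and Σtᵢ = 7.2 + 6.3 + 7.6 + 9.5 = 30.6.
Posterior ∝ λ^6e^(−6λ) · λ^4e^(−30.6λ) = λ^10e^(−36.6λ), i.e. Gamma(11, 36.6).
Mode = (a−1)/b = 10/36.6 ≈ 0.2732.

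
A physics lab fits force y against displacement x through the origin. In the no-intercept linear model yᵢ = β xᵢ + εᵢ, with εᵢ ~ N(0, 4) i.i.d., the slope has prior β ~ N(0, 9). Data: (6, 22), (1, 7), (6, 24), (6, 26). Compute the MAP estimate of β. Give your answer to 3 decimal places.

log p(β | y) = −Σ(yᵢ − βxᵢ)²/(2·4) − β²/(2·9) + const.
Setting the derivative to zero: Σxᵢ(yᵢ − βxᵢ)/4 − β/9 = 0, so β = Σxᵢyᵢ / (Σxᵢ² + σ²/τ²).
Σxᵢyᵢ = 6·22 + 1·7 + 6·24 + 6·26 = 439; Σxᵢ² = 109; σ²/τ² = 4/9.
β̂_MAP = 439 / (109 + 4/9) = 439/(985/9) = 3951/985 ≈ 4.011.

β̂_MAP = 4.011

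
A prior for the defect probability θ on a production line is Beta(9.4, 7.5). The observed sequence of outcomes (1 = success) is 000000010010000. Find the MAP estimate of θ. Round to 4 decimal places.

θ̂_MAP = 0.3478

Prior: Beta(9.4, 7.5).
Data: 2 successes in 15 trials (from the sequence). The binomial likelihood contributes θ^2(1−θ)^13, so the posterior is Beta(9.4+2, 7.5+13) = Beta(11.4, 20.5).
For Beta(a, b) with a, b > 1 the mode is (a−1)/(a+b−2) = 10.4/29.9 ≈ 0.3478.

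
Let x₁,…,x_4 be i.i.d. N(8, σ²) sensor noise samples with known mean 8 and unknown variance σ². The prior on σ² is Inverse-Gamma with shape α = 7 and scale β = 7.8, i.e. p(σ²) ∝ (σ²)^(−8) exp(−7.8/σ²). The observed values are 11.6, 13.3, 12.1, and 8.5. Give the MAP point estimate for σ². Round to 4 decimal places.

Sum of squared deviations about the known mean: SS = (11.6−8)² + (13.3−8)² + (12.1−8)² + (8.5−8)² = 58.11.
The Normal likelihood contributes (σ²)^(−n/2) exp(−SS/(2σ²)), so the posterior is Inverse-Gamma(α + n/2, β + SS/2) = Inverse-Gamma(9, 36.855).
The mode of Inverse-Gamma(a, b) is b/(a+1) = 36.855/10 ≈ 3.6855.

σ̂²_MAP = 3.6855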